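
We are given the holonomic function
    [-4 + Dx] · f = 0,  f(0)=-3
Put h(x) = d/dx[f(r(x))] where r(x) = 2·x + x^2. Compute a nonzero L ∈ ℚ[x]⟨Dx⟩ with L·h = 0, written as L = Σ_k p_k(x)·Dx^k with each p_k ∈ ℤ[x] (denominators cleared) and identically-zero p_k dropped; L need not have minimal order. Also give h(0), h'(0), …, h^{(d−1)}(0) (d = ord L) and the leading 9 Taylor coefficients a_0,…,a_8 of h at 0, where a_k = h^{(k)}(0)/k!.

f: a_k = -3, -12, -24, -32, -32, -128/5, -256/15, -1024/105, -512/105, …
Change of var in L_f (x↦r) gives L₀.
h₀' ⇒ L via d/dx closure of L₀.
L = (9 + 16·x + 8·x^2) + (-1 - x)·Dx  (order 1).
h: a_k = -24, -216, -1056, -3680, -10176, -118208/5, -717056/15, -3015424/35, -2956544/21, …
ICs: h(0) = -24.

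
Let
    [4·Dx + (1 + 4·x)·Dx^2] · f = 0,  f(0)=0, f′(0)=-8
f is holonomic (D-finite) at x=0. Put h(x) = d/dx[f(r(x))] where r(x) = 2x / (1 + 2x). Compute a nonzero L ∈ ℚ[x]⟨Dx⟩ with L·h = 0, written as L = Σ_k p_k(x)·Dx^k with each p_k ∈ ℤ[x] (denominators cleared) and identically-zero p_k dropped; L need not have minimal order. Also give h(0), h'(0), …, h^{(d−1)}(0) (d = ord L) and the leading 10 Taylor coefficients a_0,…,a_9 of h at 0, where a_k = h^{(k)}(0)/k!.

f: a_k = 0, -8, 16, -128/3, 128, -2048/5, 4096/3, -32768/7, 16384, -524288/9, …
Change of var in L_f (x↦r) gives L₀.
Differentiate: ansatz ord ≤ ord L₀ ⇒ L.
L = (12 + 40·x) + (1 + 12·x + 20·x^2)·Dx  (order 1).
h: a_k = -16, 192, -1984, 19968, -199936, 1999872, -19999744, 199999488, -1999998976, 19999997952, …
ICs: h(0) = -16.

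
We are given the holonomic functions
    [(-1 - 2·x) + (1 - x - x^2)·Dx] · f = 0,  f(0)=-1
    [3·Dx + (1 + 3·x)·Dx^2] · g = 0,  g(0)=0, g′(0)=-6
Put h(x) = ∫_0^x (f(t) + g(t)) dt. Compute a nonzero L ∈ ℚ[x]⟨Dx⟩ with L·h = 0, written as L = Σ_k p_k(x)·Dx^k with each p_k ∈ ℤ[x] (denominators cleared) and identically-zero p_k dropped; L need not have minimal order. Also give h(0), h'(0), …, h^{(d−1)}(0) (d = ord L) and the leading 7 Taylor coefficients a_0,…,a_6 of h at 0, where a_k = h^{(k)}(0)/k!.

L = (126 + 342·x + 468·x^2 + 180·x^3 + 108·x^4)·Dx^2 + (156·x + 576·x^2 + 672·x^3 + 378·x^4 + 180·x^5)·Dx^3 + (-7 - 35·x - 29·x^2 + 63·x^3 + 99·x^4 + 93·x^5 + 36·x^6)·Dx^4  (order 4).
h: a_k = 0, -1, -7/2, 7/3, -21/4, 71/10, -263/15, …
ICs: h(0) = 0, h′(0) = -1, h′′(0) = -7, h′′′(0) = 14.

f: a_k = -1, -1, -2, -3, -5, -8, -13, …
g: a_k = 0, -6, 9, -18, 81/2, -486/5, 243, …
f+g: L₀ = lclm(L_f,L_g), ord ≤ 1+2.
∫: right-multiply L₀ by Dx.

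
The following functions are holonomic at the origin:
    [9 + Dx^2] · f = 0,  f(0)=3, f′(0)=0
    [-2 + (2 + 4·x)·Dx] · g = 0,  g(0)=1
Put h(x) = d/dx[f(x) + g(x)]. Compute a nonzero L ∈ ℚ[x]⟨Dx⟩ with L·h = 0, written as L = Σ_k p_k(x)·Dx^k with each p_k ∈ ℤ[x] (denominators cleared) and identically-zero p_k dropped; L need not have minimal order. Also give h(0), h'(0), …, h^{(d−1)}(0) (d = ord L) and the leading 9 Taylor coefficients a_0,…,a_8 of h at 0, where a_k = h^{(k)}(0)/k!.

L = (-18 - 27·x - 27·x^2) + (-9 - 45·x - 81·x^2 - 54·x^3)·Dx + (-2 - 3·x - 3·x^2)·Dx^2 + (-1 - 5·x - 9·x^2 - 6·x^3)·Dx^3  (order 3).
h: a_k = 1, -28, 3/2, 38, 35/8, -261/10, 231/16, -3207/140, 6435/128, …
ICs: h(0) = 1, h′(0) = -28, h′′(0) = 3.

f: a_k = 3, 0, -27/2, 0, 81/8, 0, -243/80, 0, 2187/4480, …
g: a_k = 1, 1, -1/2, 1/2, -5/8, 7/8, -21/16, 33/16, -429/128, …
Sum ⇒ L₀ = lclm(L_f,L_g) in ℚ(x)⟨Dx⟩.
h₀' ⇒ L via d/dx closure of L₀.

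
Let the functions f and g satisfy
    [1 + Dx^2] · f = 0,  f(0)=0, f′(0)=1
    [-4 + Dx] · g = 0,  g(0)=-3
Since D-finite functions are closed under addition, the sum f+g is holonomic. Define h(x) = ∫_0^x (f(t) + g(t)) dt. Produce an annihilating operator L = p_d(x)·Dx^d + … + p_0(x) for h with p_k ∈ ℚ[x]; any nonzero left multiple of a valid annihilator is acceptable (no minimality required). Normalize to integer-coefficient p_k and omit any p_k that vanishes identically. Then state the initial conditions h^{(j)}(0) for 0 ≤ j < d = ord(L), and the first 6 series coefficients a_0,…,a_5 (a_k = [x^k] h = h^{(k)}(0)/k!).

L = -4·Dx + Dx^2 - 4·Dx^3 + Dx^4  (order 4).
h: a_k = 0, -3, -11/2, -8, -193/24, -32/5, …
ICs: h(0) = 0, h′(0) = -3, h′′(0) = -11, h′′′(0) = -48.

f: a_k = 0, 1, 0, -1/6, 0, 1/120, …
g: a_k = -3, -12, -24, -32, -32, -128/5, …
L₀ := lclm(L_f,L_g); ord L₀ ≤ 2+1.
h=∫h₀ ⇒ L = L₀·Dx.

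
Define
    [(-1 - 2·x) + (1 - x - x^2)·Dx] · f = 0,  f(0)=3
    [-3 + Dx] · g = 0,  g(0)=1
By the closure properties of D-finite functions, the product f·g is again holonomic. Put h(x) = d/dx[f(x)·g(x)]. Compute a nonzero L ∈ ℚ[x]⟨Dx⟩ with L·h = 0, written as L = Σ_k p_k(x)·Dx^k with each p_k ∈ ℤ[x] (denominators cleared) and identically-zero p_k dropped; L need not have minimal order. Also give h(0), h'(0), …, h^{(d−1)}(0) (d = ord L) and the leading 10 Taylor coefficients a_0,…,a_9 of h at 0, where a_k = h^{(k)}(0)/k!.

f: a_k = 3, 3, 6, 9, 15, 24, 39, 63, 102, 165, …
g: a_k = 1, 3, 9/2, 9/2, 27/8, 81/40, 81/80, 243/560, 729/4480, 243/4480, …
Product ⇒ symmetric product L₀, ord ≤ 1.
Differentiate: ansatz ord ≤ ord L₀ ⇒ L.
L = (19 - 6·x - 21·x^2 + 6·x^3 + 9·x^4) + (-4 + 5·x + 6·x^2 - 4·x^3 - 3·x^4)·Dx  (order 1).
h: a_k = 12, 57, 162, 741/2, 1527/2, 59607/40, 56331/20, 2917443/560, 10621719/1120, 76384257/4480, …
ICs: h(0) = 12.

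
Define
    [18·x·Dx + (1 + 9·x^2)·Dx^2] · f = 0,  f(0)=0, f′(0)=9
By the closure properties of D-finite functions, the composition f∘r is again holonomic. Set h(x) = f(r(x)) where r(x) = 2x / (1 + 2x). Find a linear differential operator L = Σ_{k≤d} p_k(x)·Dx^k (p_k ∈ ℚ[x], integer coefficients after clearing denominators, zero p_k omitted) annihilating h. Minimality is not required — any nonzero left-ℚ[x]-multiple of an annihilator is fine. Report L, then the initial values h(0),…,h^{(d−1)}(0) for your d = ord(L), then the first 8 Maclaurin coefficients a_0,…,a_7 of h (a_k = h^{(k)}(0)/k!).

L = (4 + 80·x)·Dx + (1 + 4·x + 40·x^2)·Dx^2  (order 2).
h: a_k = 0, 18, -36, -144, 1152, -1152/5, -29952, 764928/7, …
ICs: h(0) = 0, h′(0) = 18.

f: a_k = 0, 9, 0, -27, 0, 729/5, 0, -6561/7, …
L₀ from L_f via x↦r, Dx↦r'^{-1}Dx.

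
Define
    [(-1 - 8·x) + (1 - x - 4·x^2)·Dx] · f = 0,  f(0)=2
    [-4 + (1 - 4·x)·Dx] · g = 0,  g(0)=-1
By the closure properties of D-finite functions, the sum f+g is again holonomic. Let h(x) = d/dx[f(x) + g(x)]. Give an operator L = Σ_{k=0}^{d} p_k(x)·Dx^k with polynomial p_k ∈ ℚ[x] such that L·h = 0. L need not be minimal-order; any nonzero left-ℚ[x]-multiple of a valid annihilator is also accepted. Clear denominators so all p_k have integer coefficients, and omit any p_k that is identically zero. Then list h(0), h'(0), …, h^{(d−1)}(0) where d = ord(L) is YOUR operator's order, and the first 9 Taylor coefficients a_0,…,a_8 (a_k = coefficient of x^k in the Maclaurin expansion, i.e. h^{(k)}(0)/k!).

L = (264 - 384·x + 6912·x^2 - 6144·x^3 + 6144·x^4) + (-21 - 264·x - 96·x^2 + 4608·x^3 - 5376·x^4 + 6144·x^5)·Dx + (-1 + 41·x - 228·x^2 + 288·x^3 + 256·x^4 - 768·x^5 + 1024·x^6)·Dx^2  (order 2).
h: a_k = -2, -12, -138, -792, -4470, -22404, -108514, -505648, -2306574, …
ICs: h(0) = -2, h′(0) = -12.

f: a_k = 2, 2, 10, 18, 58, 130, 362, 882, 2330, …
g: a_k = -1, -4, -16, -64, -256, -1024, -4096, -16384, -65536, …
Weyl lclm of L_f,L_g ⇒ L₀ (ord ≤ 2).
h₀' ⇒ L via d/dx closure of L₀.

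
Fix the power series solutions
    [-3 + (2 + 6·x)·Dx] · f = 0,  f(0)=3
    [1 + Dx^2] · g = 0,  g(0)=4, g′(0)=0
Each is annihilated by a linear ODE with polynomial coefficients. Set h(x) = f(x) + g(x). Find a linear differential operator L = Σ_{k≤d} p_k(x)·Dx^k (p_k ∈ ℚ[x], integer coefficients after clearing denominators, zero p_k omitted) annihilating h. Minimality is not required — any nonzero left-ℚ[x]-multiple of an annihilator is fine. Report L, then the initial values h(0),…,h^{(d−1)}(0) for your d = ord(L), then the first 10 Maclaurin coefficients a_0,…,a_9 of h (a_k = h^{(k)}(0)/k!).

f: a_k = 3, 9/2, -27/8, 81/16, -1215/128, 5103/256, -45927/1024, 216513/2048, -8444007/32768, 42220035/65536, …
g: a_k = 4, 0, -2, 0, 1/6, 0, -1/180, 0, 1/10080, 0, …
Sum ⇒ L₀ = lclm(L_f,L_g) in ℚ(x)⟨Dx⟩.
L = (-93 - 72·x - 108·x^2) + (-10 + 18·x + 216·x^2 + 216·x^3)·Dx + (-93 - 72·x - 108·x^2)·Dx^2 + (-10 + 18·x + 216·x^2 + 216·x^3)·Dx^3  (order 3).
h: a_k = 7, 9/2, -43/8, 81/16, -3581/384, 5103/256, -2066971/46080, 216513/2048, -2659861181/10321920, 42220035/65536, …
ICs: h(0) = 7, h′(0) = 9/2, h′′(0) = -43/4.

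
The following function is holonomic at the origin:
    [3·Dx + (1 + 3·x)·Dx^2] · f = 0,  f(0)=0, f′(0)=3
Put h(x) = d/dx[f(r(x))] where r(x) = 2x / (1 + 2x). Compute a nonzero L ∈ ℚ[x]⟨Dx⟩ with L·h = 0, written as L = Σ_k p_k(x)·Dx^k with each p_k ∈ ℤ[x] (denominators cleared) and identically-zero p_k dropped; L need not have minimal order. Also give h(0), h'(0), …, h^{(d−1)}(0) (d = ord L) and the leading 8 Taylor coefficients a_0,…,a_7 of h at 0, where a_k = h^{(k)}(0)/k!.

L = (10 + 32·x) + (1 + 10·x + 16·x^2)·Dx  (order 1).
h: a_k = 6, -60, 504, -4080, 32736, -262080, 2097024, -16776960, …
ICs: h(0) = 6.

f: a_k = 0, 3, -9/2, 9, -81/4, 243/5, -243/2, 2187/7, …
h₀=f(r): pull back L_f along r ⇒ L₀.
Differentiate: ansatz ord ≤ ord L₀ ⇒ L.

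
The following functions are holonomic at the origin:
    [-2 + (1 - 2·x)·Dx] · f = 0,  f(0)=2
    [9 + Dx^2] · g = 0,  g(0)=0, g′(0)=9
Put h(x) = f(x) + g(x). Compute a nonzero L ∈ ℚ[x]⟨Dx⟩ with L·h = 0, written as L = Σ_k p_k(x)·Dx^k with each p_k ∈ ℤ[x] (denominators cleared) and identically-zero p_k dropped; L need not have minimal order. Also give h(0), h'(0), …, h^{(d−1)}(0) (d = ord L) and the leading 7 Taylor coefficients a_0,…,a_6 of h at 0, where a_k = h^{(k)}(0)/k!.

f: a_k = 2, 4, 8, 16, 32, 64, 128, …
g: a_k = 0, 9, 0, -27/2, 0, 243/40, 0, …
L₀ := lclm(L_f,L_g); ord L₀ ≤ 1+2.
L = (594 - 648·x + 648·x^2) + (-153 + 630·x - 972·x^2 + 648·x^3)·Dx + (66 - 72·x + 72·x^2)·Dx^2 + (-17 + 70·x - 108·x^2 + 72·x^3)·Dx^3  (order 3).
h: a_k = 2, 13, 8, 5/2, 32, 2803/40, 128, …
ICs: h(0) = 2, h′(0) = 13, h′′(0) = 16.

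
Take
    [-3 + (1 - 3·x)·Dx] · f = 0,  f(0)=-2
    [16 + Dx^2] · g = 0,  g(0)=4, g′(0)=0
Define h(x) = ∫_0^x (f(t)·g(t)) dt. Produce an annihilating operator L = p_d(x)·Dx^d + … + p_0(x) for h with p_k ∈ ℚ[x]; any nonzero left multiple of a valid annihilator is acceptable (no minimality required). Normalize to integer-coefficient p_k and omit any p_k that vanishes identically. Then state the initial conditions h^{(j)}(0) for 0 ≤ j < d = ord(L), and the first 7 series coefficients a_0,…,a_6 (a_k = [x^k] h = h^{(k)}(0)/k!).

f: a_k = -2, -6, -18, -54, -162, -486, -1458, …
g: a_k = 4, 0, -32, 0, 128/3, 0, -1024/45, …
h₀=f·g: eliminate ⇒ L₀, order ≤ 1·2.
∫: right-multiply L₀ by Dx.
L = (-16 + 48·x)·Dx + 6·Dx^2 + (-1 + 3·x)·Dx^3  (order 3).
h: a_k = 0, -8, -12, -8/3, -6, -472/15, -236/3, …
ICs: h(0) = 0, h′(0) = -8, h′′(0) = -24.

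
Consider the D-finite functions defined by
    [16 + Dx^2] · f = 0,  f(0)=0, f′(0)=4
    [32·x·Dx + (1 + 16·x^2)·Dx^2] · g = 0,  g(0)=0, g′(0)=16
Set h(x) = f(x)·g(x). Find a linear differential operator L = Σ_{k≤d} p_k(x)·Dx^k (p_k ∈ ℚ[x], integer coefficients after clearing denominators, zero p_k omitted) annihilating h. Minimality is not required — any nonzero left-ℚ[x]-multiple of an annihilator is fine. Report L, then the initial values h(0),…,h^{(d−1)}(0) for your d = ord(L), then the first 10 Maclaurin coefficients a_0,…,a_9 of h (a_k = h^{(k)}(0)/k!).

L = (1280 + 53248·x^2 + 360448·x^4 + 2097152·x^6 + 8388608·x^8) + (1536·x + 40960·x^3 + 393216·x^5 + 2097152·x^7)·Dx + (96 + 4096·x^2 + 36864·x^4 + 262144·x^6 + 1048576·x^8)·Dx^2 + (96·x + 2560·x^3 + 24576·x^5 + 131072·x^7)·Dx^3 + (1 + 48·x^2 + 896·x^4 + 8192·x^6 + 32768·x^8)·Dx^4  (order 4).
h: a_k = 0, 0, 64, 0, -512, 0, 38912/9, 0, -704512/15, 0, …
ICs: h(0) = 0, h′(0) = 0, h′′(0) = 128, h′′′(0) = 0.

f: a_k = 0, 4, 0, -32/3, 0, 128/15, 0, -1024/315, 0, 2048/2835, …
g: a_k = 0, 16, 0, -256/3, 0, 4096/5, 0, -65536/7, 0, 1048576/9, …
Sym-product of L_f,L_g gives L₀ (≤ ord 4).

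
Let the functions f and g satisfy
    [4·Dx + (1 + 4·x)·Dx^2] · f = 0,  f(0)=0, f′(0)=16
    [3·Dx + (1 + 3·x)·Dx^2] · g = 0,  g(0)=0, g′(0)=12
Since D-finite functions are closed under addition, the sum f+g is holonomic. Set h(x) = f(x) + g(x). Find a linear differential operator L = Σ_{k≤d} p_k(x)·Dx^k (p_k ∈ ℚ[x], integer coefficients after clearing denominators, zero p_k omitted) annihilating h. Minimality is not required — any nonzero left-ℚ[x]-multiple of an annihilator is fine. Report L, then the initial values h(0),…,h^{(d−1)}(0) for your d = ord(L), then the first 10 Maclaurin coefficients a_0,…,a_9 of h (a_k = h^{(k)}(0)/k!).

f: a_k = 0, 16, -32, 256/3, -256, 4096/5, -8192/3, 65536/7, -32768, 1048576/9, …
g: a_k = 0, 12, -18, 36, -81, 972/5, -486, 8748/7, -6561/2, 8748, …
f+g: L₀ = lclm(L_f,L_g), ord ≤ 2+2.
L = 24·Dx + (14 + 48·x)·Dx^2 + (1 + 7·x + 12·x^2)·Dx^3  (order 3).
h: a_k = 0, 28, -50, 364/3, -337, 5068/5, -9650/3, 10612, -72097/2, 1127308/9, …
ICs: h(0) = 0, h′(0) = 28, h′′(0) = -100.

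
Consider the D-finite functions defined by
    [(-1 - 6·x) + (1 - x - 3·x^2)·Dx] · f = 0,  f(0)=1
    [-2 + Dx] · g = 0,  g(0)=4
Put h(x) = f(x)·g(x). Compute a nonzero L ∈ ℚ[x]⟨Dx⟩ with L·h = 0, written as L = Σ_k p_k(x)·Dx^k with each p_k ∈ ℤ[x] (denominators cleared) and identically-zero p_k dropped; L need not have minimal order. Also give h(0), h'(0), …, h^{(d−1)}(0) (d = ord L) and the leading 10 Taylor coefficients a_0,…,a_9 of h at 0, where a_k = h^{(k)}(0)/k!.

L = (3 + 4·x - 6·x^2) + (-1 + x + 3·x^2)·Dx  (order 1).
h: a_k = 4, 12, 32, 220/3, 172, 5896/15, 40924/45, 219316/105, 303472/63, 31420852/2835, …
ICs: h(0) = 4.

f: a_k = 1, 1, 4, 7, 19, 40, 97, 217, 508, 1159, …
g: a_k = 4, 8, 8, 16/3, 8/3, 16/15, 16/45, 32/315, 8/315, 16/2835, …
h₀=f·g: eliminate ⇒ L₀, order ≤ 1·1.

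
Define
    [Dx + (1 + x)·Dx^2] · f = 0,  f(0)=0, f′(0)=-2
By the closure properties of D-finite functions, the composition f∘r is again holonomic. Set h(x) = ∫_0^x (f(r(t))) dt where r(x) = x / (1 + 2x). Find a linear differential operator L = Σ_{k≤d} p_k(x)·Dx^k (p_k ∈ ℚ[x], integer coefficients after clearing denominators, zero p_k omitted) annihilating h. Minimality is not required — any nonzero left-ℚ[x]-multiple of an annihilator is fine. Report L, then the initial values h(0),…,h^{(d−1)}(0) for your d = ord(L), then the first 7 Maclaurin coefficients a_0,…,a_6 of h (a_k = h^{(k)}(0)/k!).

L = (5 + 12·x)·Dx^2 + (1 + 5·x + 6·x^2)·Dx^3  (order 3).
h: a_k = 0, 0, -1, 5/3, -19/6, 13/2, -211/15, …
ICs: h(0) = 0, h′(0) = 0, h′′(0) = -2.

f: a_k = 0, -2, 1, -2/3, 1/2, -2/5, 1/3, …
L₀ from L_f via x↦r, Dx↦r'^{-1}Dx.
Integrate: L := L₀·Dx.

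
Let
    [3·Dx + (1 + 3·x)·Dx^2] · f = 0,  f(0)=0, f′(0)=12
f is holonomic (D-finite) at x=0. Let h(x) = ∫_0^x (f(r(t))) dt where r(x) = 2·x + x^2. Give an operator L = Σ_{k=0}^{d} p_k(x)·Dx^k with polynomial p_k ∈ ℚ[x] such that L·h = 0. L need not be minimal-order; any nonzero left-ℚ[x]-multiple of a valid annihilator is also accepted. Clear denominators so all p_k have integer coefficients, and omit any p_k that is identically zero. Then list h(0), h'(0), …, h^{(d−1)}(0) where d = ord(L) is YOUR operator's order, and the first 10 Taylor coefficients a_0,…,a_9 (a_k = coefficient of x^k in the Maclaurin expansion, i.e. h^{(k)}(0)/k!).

L = (5 + 6·x + 3·x^2)·Dx^2 + (1 + 7·x + 9·x^2 + 3·x^3)·Dx^3  (order 3).
h: a_k = 0, 0, 12, -20, 54, -882/5, 3204/5, -17460/7, 71361/7, -43209, …
ICs: h(0) = 0, h′(0) = 0, h′′(0) = 24.

f: a_k = 0, 12, -18, 36, -81, 972/5, -486, 8748/7, -6561/2, 8748, …
h₀=f(r): pull back L_f along r ⇒ L₀.
Integrate: L := L₀·Dx.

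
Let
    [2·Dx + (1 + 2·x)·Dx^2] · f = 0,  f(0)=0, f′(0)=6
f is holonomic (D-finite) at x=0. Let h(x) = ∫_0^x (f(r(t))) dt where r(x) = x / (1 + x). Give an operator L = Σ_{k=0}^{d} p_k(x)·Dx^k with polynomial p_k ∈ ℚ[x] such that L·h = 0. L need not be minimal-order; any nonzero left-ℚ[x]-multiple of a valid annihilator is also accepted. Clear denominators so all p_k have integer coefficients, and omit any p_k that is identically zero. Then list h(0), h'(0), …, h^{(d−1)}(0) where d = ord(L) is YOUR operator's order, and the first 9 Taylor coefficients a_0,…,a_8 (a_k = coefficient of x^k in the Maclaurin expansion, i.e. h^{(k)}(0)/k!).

L = (4 + 6·x)·Dx^2 + (1 + 4·x + 3·x^2)·Dx^3  (order 3).
h: a_k = 0, 0, 3, -4, 13/2, -12, 121/5, -52, 3279/28, …
ICs: h(0) = 0, h′(0) = 0, h′′(0) = 6.

f: a_k = 0, 6, -6, 8, -12, 96/5, -32, 384/7, -96, …
h₀=f(r): pull back L_f along r ⇒ L₀.
h=∫₀ˣh₀: take L = L₀·Dx.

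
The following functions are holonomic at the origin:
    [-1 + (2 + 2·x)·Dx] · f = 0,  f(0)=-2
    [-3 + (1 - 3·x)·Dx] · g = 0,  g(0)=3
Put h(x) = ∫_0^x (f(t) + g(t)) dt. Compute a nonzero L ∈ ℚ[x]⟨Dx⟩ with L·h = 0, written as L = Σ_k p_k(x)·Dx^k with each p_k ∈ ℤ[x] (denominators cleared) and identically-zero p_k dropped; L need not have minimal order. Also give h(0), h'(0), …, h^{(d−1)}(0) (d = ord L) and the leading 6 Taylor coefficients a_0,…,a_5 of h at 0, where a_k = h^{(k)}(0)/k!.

f: a_k = -2, -1, 1/4, -1/8, 5/64, -7/128, …
g: a_k = 3, 9, 27, 81, 243, 729, …
Weyl lclm of L_f,L_g ⇒ L₀ (ord ≤ 2).
Integrate: L := L₀·Dx.
L = (39 + 27·x)·Dx + (-73 - 138·x - 81·x^2)·Dx^2 + (10 - 2·x - 66·x^2 - 54·x^3)·Dx^3  (order 3).
h: a_k = 0, 1, 4, 109/12, 647/32, 15557/320, …
ICs: h(0) = 0, h′(0) = 1, h′′(0) = 8.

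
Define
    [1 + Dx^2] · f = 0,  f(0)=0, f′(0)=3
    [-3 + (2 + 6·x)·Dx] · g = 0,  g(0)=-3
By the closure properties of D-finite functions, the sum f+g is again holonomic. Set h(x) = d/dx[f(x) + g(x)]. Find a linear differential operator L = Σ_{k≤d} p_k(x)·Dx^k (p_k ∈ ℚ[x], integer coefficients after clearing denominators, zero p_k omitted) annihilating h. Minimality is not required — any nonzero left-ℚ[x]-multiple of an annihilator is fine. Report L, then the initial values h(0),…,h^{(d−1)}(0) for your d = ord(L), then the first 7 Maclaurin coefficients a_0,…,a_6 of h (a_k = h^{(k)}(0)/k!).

L = (-417 - 72·x - 108·x^2) + (-62 - 234·x - 216·x^2 - 216·x^3)·Dx + (-417 - 72·x - 108·x^2)·Dx^2 + (-62 - 234·x - 216·x^2 - 216·x^3)·Dx^3  (order 3).
h: a_k = -3/2, 27/4, -267/16, 1215/32, -25483/256, 137781/512, -22733993/30720, …
ICs: h(0) = -3/2, h′(0) = 27/4, h′′(0) = -267/8.

f: a_k = 0, 3, 0, -1/2, 0, 1/40, 0, …
g: a_k = -3, -9/2, 27/8, -81/16, 1215/128, -5103/256, 45927/1024, …
Weyl lclm of L_f,L_g ⇒ L₀ (ord ≤ 3).
Differentiate: ansatz ord ≤ ord L₀ ⇒ L.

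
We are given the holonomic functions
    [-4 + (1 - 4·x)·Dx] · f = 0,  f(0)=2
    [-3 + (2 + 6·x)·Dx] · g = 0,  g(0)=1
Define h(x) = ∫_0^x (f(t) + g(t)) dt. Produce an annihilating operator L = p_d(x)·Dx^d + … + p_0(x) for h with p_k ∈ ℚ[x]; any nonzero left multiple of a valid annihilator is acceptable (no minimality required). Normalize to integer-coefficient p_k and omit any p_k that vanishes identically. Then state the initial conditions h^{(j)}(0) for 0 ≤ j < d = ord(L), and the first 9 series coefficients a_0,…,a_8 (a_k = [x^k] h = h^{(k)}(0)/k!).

f: a_k = 2, 8, 32, 128, 512, 2048, 8192, 32768, 131072, …
g: a_k = 1, 3/2, -9/8, 27/16, -405/128, 1701/256, -15309/1024, 72171/2048, -2814669/32768, …
h₀=f+g: left-lcm gives L₀, ord ≤ 2.
h=∫h₀ ⇒ L = L₀·Dx.
L = (-228 - 432·x)·Dx + (137 + 696·x + 1296·x^2)·Dx^2 + (-10 - 62·x + 192·x^2 + 864·x^3)·Dx^3  (order 3).
h: a_k = 0, 3, 19/4, 247/24, 2075/64, 65131/640, 525989/1536, 8373299/7168, 67181035/16384, …
ICs: h(0) = 0, h′(0) = 3, h′′(0) = 19/2.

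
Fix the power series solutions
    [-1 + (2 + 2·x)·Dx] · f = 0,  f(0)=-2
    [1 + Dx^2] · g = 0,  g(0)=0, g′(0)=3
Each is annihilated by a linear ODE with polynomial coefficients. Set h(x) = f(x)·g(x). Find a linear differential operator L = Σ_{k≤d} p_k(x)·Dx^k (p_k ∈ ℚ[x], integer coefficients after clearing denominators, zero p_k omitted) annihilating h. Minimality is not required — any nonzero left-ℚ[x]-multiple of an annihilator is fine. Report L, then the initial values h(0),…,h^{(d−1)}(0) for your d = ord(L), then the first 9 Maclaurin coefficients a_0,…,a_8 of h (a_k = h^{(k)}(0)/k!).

L = (7 + 8·x + 4·x^2) + (-4 - 4·x)·Dx + (4 + 8·x + 4·x^2)·Dx^2  (order 2).
h: a_k = 0, -6, -3, 7/4, 1/8, 19/320, -81/640, 983/10752, -7727/107520, …
ICs: h(0) = 0, h′(0) = -6.

f: a_k = -2, -1, 1/4, -1/8, 5/64, -7/128, 21/512, -33/1024, 429/16384, …
g: a_k = 0, 3, 0, -1/2, 0, 1/40, 0, -1/1680, 0, …
Sym-product of L_f,L_g gives L₀ (≤ ord 2).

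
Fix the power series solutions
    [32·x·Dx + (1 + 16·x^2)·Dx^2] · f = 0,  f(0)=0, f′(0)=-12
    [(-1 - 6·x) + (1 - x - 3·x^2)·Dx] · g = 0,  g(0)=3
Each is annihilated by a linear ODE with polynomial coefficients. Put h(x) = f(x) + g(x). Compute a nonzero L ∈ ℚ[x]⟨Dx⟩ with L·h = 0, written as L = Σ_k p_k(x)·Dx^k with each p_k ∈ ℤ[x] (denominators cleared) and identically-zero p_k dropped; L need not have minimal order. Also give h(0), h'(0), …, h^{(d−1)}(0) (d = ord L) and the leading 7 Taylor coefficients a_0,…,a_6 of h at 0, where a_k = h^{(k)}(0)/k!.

f: a_k = 0, -12, 0, 64, 0, -3072/5, 0, …
g: a_k = 3, 3, 12, 21, 57, 120, 291, …
h₀=f+g: left-lcm gives L₀, ord ≤ 3.
L = (128 - 512·x - 10560·x^2 - 25344·x^3 - 95904·x^4 - 41472·x^6)·Dx + (-37 - 208·x + 206·x^2 - 1476·x^3 - 24336·x^4 - 66528·x^5 - 6912·x^6 - 41472·x^7)·Dx^2 + (4 + 21·x + 198·x^2 + 90·x^3 + 1775·x^4 - 4080·x^5 - 6336·x^6 - 2304·x^7 - 6912·x^8)·Dx^3  (order 3).
h: a_k = 3, -9, 12, 85, 57, -2472/5, 291, …
ICs: h(0) = 3, h′(0) = -9, h′′(0) = 24.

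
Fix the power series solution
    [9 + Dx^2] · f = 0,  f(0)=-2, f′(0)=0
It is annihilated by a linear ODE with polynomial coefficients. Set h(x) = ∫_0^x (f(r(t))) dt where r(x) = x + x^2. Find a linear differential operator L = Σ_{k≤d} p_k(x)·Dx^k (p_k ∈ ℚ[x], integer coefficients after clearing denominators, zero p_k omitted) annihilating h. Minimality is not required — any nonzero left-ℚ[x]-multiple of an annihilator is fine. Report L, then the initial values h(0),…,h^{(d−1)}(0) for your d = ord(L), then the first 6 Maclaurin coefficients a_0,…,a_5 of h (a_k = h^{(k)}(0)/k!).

f: a_k = -2, 0, 9, 0, -27/4, 0, …
L₀ from L_f via x↦r, Dx↦r'^{-1}Dx.
Integrate: L := L₀·Dx.
L = (9 + 54·x + 108·x^2 + 72·x^3)·Dx - 2·Dx^2 + (1 + 2·x)·Dx^3  (order 3).
h: a_k = 0, -2, 0, 3, 9/2, 9/20, …
ICs: h(0) = 0, h′(0) = -2, h′′(0) = 0.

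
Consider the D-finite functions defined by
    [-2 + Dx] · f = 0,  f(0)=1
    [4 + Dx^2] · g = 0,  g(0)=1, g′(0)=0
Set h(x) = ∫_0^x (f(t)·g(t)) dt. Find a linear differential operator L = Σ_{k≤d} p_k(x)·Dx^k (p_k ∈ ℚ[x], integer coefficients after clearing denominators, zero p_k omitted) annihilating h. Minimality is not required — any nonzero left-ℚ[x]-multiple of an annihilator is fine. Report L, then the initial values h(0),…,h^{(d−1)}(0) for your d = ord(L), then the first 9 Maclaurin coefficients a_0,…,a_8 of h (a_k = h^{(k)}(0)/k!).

f: a_k = 1, 2, 2, 4/3, 2/3, 4/15, 4/45, 8/315, 2/315, …
g: a_k = 1, 0, -2, 0, 2/3, 0, -4/45, 0, 2/315, …
L₀ := L_f ⊗_s L_g (sym. prod.), ord ≤ 2.
h=∫₀ˣh₀: take L = L₀·Dx.
L = 8·Dx - 4·Dx^2 + Dx^3  (order 3).
h: a_k = 0, 1, 1, 0, -2/3, -8/15, -8/45, 0, 8/315, …
ICs: h(0) = 0, h′(0) = 1, h′′(0) = 2.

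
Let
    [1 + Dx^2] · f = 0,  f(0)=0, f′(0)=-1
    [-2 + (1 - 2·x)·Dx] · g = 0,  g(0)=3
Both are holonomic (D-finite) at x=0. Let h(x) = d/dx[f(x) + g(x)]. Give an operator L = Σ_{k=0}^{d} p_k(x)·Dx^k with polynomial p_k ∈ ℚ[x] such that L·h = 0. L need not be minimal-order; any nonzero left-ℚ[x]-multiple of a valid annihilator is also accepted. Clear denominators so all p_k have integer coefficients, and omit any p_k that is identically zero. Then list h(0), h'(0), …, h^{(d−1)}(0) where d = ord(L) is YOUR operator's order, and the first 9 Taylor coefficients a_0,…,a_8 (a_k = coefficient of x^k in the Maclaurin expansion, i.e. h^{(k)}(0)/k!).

L = (196 - 16·x + 16·x^2) + (-25 + 54·x - 12·x^2 + 8·x^3)·Dx + (196 - 16·x + 16·x^2)·Dx^2 + (-25 + 54·x - 12·x^2 + 8·x^3)·Dx^3  (order 3).
h: a_k = 5, 24, 145/2, 192, 11519/24, 1152, 1935361/720, 6144, 557383679/40320, …
ICs: h(0) = 5, h′(0) = 24, h′′(0) = 145.

f: a_k = 0, -1, 0, 1/6, 0, -1/120, 0, 1/5040, 0, …
g: a_k = 3, 6, 12, 24, 48, 96, 192, 384, 768, …
h₀=f+g: left-lcm gives L₀, ord ≤ 3.
Differentiate: ansatz ord ≤ ord L₀ ⇒ L.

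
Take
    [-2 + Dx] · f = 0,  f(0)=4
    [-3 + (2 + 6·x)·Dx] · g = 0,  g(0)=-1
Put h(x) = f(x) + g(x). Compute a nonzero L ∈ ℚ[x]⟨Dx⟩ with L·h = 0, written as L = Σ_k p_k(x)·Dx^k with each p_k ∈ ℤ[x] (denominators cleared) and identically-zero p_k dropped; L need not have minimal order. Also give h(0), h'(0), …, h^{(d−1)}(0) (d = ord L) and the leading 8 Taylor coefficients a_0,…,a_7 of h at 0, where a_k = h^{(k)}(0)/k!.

f: a_k = 4, 8, 8, 16/3, 8/3, 16/15, 16/45, 32/315, …
g: a_k = -1, -3/2, 9/8, -27/16, 405/128, -1701/256, 15309/1024, -72171/2048, …
f+g: L₀ = lclm(L_f,L_g), ord ≤ 1+1.
L = (42 + 72·x) + (-25 - 96·x - 144·x^2)·Dx + (2 + 30·x + 72·x^2)·Dx^2  (order 2).
h: a_k = 3, 13/2, 73/8, 175/48, 2239/384, -21419/3840, 705289/46080, -22668329/645120, …
ICs: h(0) = 3, h′(0) = 13/2.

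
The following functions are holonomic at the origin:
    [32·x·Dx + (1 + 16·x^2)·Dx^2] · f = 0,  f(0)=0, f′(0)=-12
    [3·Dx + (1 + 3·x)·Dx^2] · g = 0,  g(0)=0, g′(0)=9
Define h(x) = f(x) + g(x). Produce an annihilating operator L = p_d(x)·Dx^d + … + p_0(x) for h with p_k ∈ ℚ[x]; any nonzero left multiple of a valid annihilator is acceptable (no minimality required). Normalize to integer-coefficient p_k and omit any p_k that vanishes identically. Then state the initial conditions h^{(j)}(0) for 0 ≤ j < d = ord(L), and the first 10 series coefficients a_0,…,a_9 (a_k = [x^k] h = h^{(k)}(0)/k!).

f: a_k = 0, -12, 0, 64, 0, -3072/5, 0, 49152/7, 0, -262144/3, …
g: a_k = 0, 9, -27/2, 27, -243/4, 729/5, -729/2, 6561/7, -19683/8, 6561, …
Sum ⇒ L₀ = lclm(L_f,L_g) in ℚ(x)⟨Dx⟩.
L = (-96 - 864·x + 4608·x^2 + 4608·x^3)·Dx + (-50 - 192·x + 672·x^2 + 9216·x^3 + 9216·x^4)·Dx^2 + (-3 + 23·x + 96·x^2 + 512·x^3 + 2304·x^4 + 2304·x^5)·Dx^3  (order 3).
h: a_k = 0, -3, -27/2, 91, -243/4, -2343/5, -729/2, 7959, -19683/8, -242461/3, …
ICs: h(0) = 0, h′(0) = -3, h′′(0) = -27.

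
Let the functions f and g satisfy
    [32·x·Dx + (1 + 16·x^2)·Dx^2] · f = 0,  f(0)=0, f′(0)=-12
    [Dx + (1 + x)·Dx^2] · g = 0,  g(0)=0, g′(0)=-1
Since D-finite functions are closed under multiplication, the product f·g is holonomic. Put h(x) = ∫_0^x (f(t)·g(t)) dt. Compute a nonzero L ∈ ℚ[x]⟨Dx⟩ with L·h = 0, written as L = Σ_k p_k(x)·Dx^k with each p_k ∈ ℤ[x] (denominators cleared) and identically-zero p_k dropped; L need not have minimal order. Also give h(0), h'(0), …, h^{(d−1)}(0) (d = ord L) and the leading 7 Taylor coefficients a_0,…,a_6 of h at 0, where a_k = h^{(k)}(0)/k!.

L = (4224 + 8384·x + 204800·x^2 + 531456·x^3 + 491520·x^4 + 212992·x^5 + 262144·x^7)·Dx^2 + (4098 + 28864·x + 258368·x^2 + 1045504·x^3 + 1798144·x^4 + 1523712·x^5 + 573440·x^6 + 786432·x^7 + 917504·x^8)·Dx^3 + (132 + 8644·x + 37632·x^2 + 196032·x^3 + 614400·x^4 + 955392·x^5 + 786432·x^6 + 540672·x^7 + 786432·x^8 + 524288·x^9)·Dx^4 + (65 + 258·x + 2497·x^2 + 8576·x^3 + 30336·x^4 + 76800·x^5 + 118272·x^6 + 98304·x^7 + 98304·x^8 + 131072·x^9 + 65536·x^10)·Dx^5  (order 5).
h: a_k = 0, 0, 0, 4, -3/2, -12, 29/6, …
ICs: h(0) = 0, h′(0) = 0, h′′(0) = 0, h′′′(0) = 24, h′′′′(0) = -36.

f: a_k = 0, -12, 0, 64, 0, -3072/5, 0, …
g: a_k = 0, -1, 1/2, -1/3, 1/4, -1/5, 1/6, …
h₀=f·g: eliminate ⇒ L₀, order ≤ 2·2.
Integrate: L := L₀·Dx.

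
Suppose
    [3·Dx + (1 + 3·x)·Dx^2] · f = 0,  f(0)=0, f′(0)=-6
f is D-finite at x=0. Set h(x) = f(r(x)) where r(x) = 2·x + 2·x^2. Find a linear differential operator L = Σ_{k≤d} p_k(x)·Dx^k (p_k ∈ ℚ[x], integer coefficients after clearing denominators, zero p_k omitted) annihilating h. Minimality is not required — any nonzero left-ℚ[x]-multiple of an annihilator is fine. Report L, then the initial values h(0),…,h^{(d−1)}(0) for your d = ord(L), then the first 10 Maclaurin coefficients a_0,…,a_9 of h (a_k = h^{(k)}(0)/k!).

f: a_k = 0, -6, 9, -18, 81/2, -486/5, 243, -4374/7, 6561/4, -4374, …
h₀=f(r): pull back L_f along r ⇒ L₀.
L = (4 + 12·x + 12·x^2)·Dx + (1 + 8·x + 18·x^2 + 12·x^3)·Dx^2  (order 2).
h: a_k = 0, -12, 24, -72, 252, -4752/5, 3744, -106272/7, 62856, -264384, …
ICs: h(0) = 0, h′(0) = -12.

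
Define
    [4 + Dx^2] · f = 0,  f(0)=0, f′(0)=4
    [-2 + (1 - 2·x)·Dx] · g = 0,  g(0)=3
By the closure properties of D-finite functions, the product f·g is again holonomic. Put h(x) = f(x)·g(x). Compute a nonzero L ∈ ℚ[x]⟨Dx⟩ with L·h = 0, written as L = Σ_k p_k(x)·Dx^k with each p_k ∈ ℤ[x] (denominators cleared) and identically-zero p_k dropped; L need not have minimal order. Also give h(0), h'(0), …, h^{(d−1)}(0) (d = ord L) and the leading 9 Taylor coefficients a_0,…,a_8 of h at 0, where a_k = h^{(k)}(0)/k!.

f: a_k = 0, 4, 0, -8/3, 0, 8/15, 0, -16/315, 0, …
g: a_k = 3, 6, 12, 24, 48, 96, 192, 384, 768, …
Product ⇒ symmetric product L₀, ord ≤ 2.
L = (-4 + 8·x) + 4·Dx + (-1 + 2·x)·Dx^2  (order 2).
h: a_k = 0, 12, 24, 40, 80, 808/5, 1616/5, 67856/105, 135712/105, …
ICs: h(0) = 0, h′(0) = 12.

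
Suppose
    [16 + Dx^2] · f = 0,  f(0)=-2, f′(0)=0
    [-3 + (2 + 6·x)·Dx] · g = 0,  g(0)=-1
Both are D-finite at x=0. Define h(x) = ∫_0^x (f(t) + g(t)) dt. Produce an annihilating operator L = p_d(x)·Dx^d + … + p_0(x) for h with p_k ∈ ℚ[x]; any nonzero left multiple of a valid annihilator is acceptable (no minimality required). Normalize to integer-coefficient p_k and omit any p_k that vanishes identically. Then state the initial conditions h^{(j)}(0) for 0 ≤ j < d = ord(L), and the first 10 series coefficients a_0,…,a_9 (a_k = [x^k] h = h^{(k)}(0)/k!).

f: a_k = -2, 0, 16, 0, -64/3, 0, 512/45, 0, -1024/315, 0, …
g: a_k = -1, -3/2, 9/8, -27/16, 405/128, -1701/256, 15309/1024, -72171/2048, 2814669/32768, -14073345/65536, …
f+g: L₀ = lclm(L_f,L_g), ord ≤ 2+1.
Integrate: L := L₀·Dx.
L = (-4368 - 18432·x - 27648·x^2)·Dx + (1760 + 17568·x + 55296·x^2 + 55296·x^3)·Dx^2 + (-273 - 1152·x - 1728·x^2)·Dx^3 + (110 + 1098·x + 3456·x^2 + 3456·x^3)·Dx^4  (order 4).
h: a_k = 0, -3, -3/4, 137/24, -27/64, -6977/1920, -567/512, 1213193/322560, -72171/16384, 853066303/92897280, …
ICs: h(0) = 0, h′(0) = -3, h′′(0) = -3/2, h′′′(0) = 137/4.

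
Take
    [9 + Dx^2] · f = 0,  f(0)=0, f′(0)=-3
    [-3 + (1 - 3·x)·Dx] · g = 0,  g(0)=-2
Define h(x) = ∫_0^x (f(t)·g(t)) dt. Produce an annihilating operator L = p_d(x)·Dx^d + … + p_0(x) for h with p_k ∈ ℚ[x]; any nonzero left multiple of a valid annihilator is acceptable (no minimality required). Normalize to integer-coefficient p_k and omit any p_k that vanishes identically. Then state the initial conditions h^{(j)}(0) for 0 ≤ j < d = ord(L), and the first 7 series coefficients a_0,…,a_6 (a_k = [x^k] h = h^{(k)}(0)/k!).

L = (-9 + 27·x)·Dx + 6·Dx^2 + (-1 + 3·x)·Dx^3  (order 3).
h: a_k = 0, 0, 3, 6, 45/4, 27, 2727/40, …
ICs: h(0) = 0, h′(0) = 0, h′′(0) = 6.

f: a_k = 0, -3, 0, 9/2, 0, -81/40, 0, …
g: a_k = -2, -6, -18, -54, -162, -486, -1458, …
f·g: L₀ = L_f ⊗_s L_g, ord ≤ 2·1.
∫: right-multiply L₀ by Dx.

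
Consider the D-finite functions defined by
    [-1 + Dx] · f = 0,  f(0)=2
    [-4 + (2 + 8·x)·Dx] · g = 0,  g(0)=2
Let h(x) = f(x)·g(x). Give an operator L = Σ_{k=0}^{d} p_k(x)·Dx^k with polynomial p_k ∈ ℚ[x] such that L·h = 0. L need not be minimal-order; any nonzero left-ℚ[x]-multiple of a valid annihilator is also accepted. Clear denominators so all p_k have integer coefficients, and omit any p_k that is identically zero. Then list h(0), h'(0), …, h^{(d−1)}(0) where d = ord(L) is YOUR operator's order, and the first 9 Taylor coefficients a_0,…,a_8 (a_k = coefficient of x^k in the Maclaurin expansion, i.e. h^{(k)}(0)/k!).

L = (-3 - 4·x) + (1 + 4·x)·Dx  (order 1).
h: a_k = 4, 12, 2, 38/3, -53/2, 2371/30, -43487/180, 323377/420, -25470911/10080, …
ICs: h(0) = 4.

f: a_k = 2, 2, 1, 1/3, 1/12, 1/60, 1/360, 1/2520, 1/20160, …
g: a_k = 2, 4, -4, 8, -20, 56, -168, 528, -1716, …
Sym-product of L_f,L_g gives L₀ (≤ ord 1).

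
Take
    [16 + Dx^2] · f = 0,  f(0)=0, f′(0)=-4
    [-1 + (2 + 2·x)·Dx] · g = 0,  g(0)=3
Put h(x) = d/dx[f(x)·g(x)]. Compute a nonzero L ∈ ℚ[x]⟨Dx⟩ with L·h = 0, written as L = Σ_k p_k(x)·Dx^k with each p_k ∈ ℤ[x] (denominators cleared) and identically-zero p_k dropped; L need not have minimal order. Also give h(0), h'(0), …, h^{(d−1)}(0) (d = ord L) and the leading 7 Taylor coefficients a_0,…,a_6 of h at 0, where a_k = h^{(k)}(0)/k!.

f: a_k = 0, -4, 0, 32/3, 0, -128/15, 0, …
g: a_k = 3, 3/2, -3/8, 3/16, -15/128, 21/256, -63/1024, …
f·g: L₀ = L_f ⊗_s L_g, ord ≤ 2·1.
h₀' ⇒ L via d/dx closure of L₀.
L = (4733 + 17664·x + 25216·x^2 + 16384·x^3 + 4096·x^4) + (-244 - 756·x - 768·x^2 - 256·x^3)·Dx + (268 + 1048·x + 1548·x^2 + 1024·x^3 + 256·x^4)·Dx^2  (order 2).
h: a_k = -12, -12, 201/2, 61, -4661/32, -10683/160, 64235/768, …
ICs: h(0) = -12, h′(0) = -12.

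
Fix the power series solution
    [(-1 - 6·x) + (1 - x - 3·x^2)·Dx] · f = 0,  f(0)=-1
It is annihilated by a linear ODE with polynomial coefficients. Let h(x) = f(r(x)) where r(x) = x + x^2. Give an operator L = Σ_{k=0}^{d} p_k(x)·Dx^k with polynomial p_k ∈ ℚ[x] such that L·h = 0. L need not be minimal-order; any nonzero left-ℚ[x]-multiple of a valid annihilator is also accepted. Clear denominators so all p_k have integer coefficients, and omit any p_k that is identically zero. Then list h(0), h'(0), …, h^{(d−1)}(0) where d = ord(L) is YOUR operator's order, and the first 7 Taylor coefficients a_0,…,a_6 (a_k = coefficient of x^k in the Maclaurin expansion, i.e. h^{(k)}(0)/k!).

L = (1 + 8·x + 18·x^2 + 12·x^3) + (-1 + x + 4·x^2 + 6·x^3 + 3·x^4)·Dx  (order 1).
h: a_k = -1, -1, -5, -15, -44, -137, -418, …
ICs: h(0) = -1.

f: a_k = -1, -1, -4, -7, -19, -40, -97, …
h₀=f(r): pull back L_f along r ⇒ L₀.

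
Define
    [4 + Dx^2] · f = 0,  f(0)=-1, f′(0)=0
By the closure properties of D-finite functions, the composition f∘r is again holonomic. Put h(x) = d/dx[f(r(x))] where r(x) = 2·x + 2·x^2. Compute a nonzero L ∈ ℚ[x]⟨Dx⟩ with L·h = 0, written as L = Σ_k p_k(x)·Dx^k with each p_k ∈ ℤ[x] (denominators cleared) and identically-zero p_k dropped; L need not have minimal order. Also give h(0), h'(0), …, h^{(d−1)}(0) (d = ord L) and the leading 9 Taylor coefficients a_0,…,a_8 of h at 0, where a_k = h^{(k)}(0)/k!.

f: a_k = -1, 0, 2, 0, -2/3, 0, 4/45, 0, -2/315, …
Substitute x→r, Dx→(1/r')Dx; clear ⇒ L₀.
h=h₀': d/dx-closure on L₀ ⇒ L.
L = (28 + 128·x + 384·x^2 + 512·x^3 + 256·x^4) + (-6 - 12·x)·Dx + (1 + 4·x + 4·x^2)·Dx^2  (order 2).
h: a_k = 0, 16, 48, -32/3, -640/3, -5248/15, -896/15, 184064/315, 31744/35, …
ICs: h(0) = 0, h′(0) = 16.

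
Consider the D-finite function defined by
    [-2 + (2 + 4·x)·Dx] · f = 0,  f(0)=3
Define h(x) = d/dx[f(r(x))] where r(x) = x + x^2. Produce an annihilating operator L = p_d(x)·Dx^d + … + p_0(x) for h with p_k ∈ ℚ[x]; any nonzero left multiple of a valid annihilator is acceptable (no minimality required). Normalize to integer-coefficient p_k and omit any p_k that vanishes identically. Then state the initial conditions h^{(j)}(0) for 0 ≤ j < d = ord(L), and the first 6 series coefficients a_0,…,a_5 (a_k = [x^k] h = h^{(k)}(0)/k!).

f: a_k = 3, 3, -3/2, 3/2, -15/8, 21/8, …
Change of var in L_f (x↦r) gives L₀.
Differentiate: ansatz ord ≤ ord L₀ ⇒ L.
L = 1 + (-1 - 4·x - 6·x^2 - 4·x^3)·Dx  (order 1).
h: a_k = 3, 3, -9/2, 9/2, -15/8, -27/8, …
ICs: h(0) = 3.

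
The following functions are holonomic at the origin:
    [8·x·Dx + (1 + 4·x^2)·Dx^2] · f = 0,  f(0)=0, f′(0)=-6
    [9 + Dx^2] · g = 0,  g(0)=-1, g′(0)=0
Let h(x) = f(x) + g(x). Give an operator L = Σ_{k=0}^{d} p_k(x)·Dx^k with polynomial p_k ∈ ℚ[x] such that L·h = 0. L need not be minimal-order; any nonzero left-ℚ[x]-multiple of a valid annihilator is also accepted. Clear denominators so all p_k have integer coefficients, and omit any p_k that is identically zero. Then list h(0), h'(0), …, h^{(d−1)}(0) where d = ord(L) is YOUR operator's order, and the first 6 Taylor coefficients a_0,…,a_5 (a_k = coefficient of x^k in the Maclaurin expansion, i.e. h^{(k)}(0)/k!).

f: a_k = 0, -6, 0, 8, 0, -96/5, …
g: a_k = -1, 0, 9/2, 0, -27/8, 0, …
f+g: L₀ = lclm(L_f,L_g), ord ≤ 2+2.
L = (-2808·x + 19008·x^3 + 10368·x^5)·Dx + (9 + 1548·x^2 + 7344·x^4 + 5184·x^6)·Dx^2 + (-312·x + 2112·x^3 + 1152·x^5)·Dx^3 + (1 + 172·x^2 + 816·x^4 + 576·x^6)·Dx^4  (order 4).
h: a_k = -1, -6, 9/2, 8, -27/8, -96/5, …
ICs: h(0) = -1, h′(0) = -6, h′′(0) = 9, h′′′(0) = 48.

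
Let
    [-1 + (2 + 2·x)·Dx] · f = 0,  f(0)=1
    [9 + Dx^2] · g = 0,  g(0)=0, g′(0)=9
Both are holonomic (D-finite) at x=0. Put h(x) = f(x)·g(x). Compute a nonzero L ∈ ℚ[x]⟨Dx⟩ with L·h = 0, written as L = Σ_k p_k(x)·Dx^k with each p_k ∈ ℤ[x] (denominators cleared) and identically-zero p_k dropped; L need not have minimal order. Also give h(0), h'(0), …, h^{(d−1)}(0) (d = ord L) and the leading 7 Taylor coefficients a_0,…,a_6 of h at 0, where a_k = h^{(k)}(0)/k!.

L = (39 + 72·x + 36·x^2) + (-4 - 4·x)·Dx + (4 + 8·x + 4·x^2)·Dx^2  (order 2).
h: a_k = 0, 9, 9/2, -117/8, -99/16, 4743/640, 3123/1280, …
ICs: h(0) = 0, h′(0) = 9.

f: a_k = 1, 1/2, -1/8, 1/16, -5/128, 7/256, -21/1024, …
g: a_k = 0, 9, 0, -27/2, 0, 243/40, 0, …
Product ⇒ symmetric product L₀, ord ≤ 2.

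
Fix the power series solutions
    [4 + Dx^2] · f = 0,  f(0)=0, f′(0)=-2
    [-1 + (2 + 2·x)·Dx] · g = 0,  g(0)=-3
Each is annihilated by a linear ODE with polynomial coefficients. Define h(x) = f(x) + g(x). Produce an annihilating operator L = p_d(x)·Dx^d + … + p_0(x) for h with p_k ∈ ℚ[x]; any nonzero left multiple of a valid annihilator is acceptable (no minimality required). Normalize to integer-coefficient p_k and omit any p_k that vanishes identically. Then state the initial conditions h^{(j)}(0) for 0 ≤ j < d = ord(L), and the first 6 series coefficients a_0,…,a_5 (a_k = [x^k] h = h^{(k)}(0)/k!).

f: a_k = 0, -2, 0, 4/3, 0, -4/15, …
g: a_k = -3, -3/2, 3/8, -3/16, 15/128, -21/256, …
h₀=f+g: left-lcm gives L₀, ord ≤ 3.
L = (-76 - 128·x - 64·x^2) + (120 + 376·x + 384·x^2 + 128·x^3)·Dx + (-19 - 32·x - 16·x^2)·Dx^2 + (30 + 94·x + 96·x^2 + 32·x^3)·Dx^3  (order 3).
h: a_k = -3, -7/2, 3/8, 55/48, 15/128, -1339/3840, …
ICs: h(0) = -3, h′(0) = -7/2, h′′(0) = 3/4.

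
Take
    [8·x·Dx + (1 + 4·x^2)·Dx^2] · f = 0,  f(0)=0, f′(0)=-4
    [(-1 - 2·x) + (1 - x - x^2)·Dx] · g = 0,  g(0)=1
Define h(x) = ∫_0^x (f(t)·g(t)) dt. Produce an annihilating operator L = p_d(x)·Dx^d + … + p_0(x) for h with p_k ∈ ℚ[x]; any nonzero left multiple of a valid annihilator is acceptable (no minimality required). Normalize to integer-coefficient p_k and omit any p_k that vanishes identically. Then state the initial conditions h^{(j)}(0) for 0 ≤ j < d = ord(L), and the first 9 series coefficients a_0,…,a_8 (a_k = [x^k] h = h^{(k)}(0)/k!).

L = (2 + 8·x + 24·x^2)·Dx + (2 - 4·x + 16·x^2 + 24·x^3)·Dx^2 + (-1 + x - 3·x^2 + 4·x^3 + 4·x^4)·Dx^3  (order 3).
h: a_k = 0, 0, -2, -4/3, -2/3, -4/3, -166/45, -144/35, -377/210, …
ICs: h(0) = 0, h′(0) = 0, h′′(0) = -4.

f: a_k = 0, -4, 0, 16/3, 0, -64/5, 0, 256/7, 0, …
g: a_k = 1, 1, 2, 3, 5, 8, 13, 21, 34, …
Product ⇒ symmetric product L₀, ord ≤ 2.
Integrate: L := L₀·Dx.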